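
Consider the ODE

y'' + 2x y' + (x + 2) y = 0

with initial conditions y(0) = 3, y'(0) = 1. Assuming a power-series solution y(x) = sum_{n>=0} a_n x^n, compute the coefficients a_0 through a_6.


Ansatz: y(x) = sum_{n>=0} a_n x^n, so y'(x) = sum_{n>=1} n a_n x^(n-1) and y''(x) = sum_{n>=2} n(n-1) a_n x^(n-2).
Substitute into P(x) y'' + Q(x) y' + R(x) y = 0 with P(x) = 1, Q(x) = 2x, R(x) = x + 2, and match powers of x.
Initial conditions: a_0 = 3, a_1 = 1.
Setting the coefficient of each power of x to zero and solving order by order (substituting the coefficients already found):
  x^0: 2 a_2 + 2 a_0 = 0  ->  2 a_2 = -2 a_0 = -6  ->  a_2 = -3
  x^1: 6 a_3 + 4 a_1 + a_0 = 0  ->  6 a_3 = -4 a_1 - a_0 = -7  ->  a_3 = -7/6
  x^2: 12 a_4 + 6 a_2 + a_1 = 0  ->  12 a_4 = -6 a_2 - a_1 = 17  ->  a_4 = 17/12
  x^3: 20 a_5 + 8 a_3 + a_2 = 0  ->  20 a_5 = -8 a_3 - a_2 = 37/3  ->  a_5 = 37/60
  x^4: 30 a_6 + 10 a_4 + a_3 = 0  ->  30 a_6 = -10 a_4 - a_3 = -13  ->  a_6 = -13/30
Truncated series: y(x) = 3 + x - 3 x^2 - (7/6) x^3 + (17/12) x^4 + (37/60) x^5 - (13/30) x^6 + O(x^7).

a_0 = 3; a_1 = 1; a_2 = -3; a_3 = -7/6; a_4 = 17/12; a_5 = 37/60; a_6 = -13/30


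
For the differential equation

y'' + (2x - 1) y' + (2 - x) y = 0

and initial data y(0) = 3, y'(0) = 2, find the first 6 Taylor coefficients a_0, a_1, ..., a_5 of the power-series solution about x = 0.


Ansatz: y(x) = sum_{n>=0} a_n x^n, so y'(x) = sum_{n>=1} n a_n x^(n-1) and y''(x) = sum_{n>=2} n(n-1) a_n x^(n-2).
Substitute into P(x) y'' + Q(x) y' + R(x) y = 0 with P(x) = 1, Q(x) = 2x - 1, R(x) = 2 - x, and match powers of x.
Initial conditions: a_0 = 3, a_1 = 2.
Setting the coefficient of each power of x to zero and solving order by order (substituting the coefficients already found):
  x^0: 2 a_2 - a_1 + 2 a_0 = 0  ->  2 a_2 = a_1 - 2 a_0 = -4  ->  a_2 = -2
  x^1: 6 a_3 - 2 a_2 + 4 a_1 - a_0 = 0  ->  6 a_3 = 2 a_2 - 4 a_1 + a_0 = -9  ->  a_3 = -3/2
  x^2: 12 a_4 - 3 a_3 + 6 a_2 - a_1 = 0  ->  12 a_4 = 3 a_3 - 6 a_2 + a_1 = 19/2  ->  a_4 = 19/24
  x^3: 20 a_5 - 4 a_4 + 8 a_3 - a_2 = 0  ->  20 a_5 = 4 a_4 - 8 a_3 + a_2 = 79/6  ->  a_5 = 79/120
Truncated series: y(x) = 3 + 2 x - 2 x^2 - (3/2) x^3 + (19/24) x^4 + (79/120) x^5 + O(x^6).

a_0 = 3; a_1 = 2; a_2 = -2; a_3 = -3/2; a_4 = 19/24; a_5 = 79/120


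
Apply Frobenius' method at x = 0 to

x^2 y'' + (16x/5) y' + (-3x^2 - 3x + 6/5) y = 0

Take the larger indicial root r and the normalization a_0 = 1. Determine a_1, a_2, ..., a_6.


Write in Frobenius form y'' + (p(x)/x) y' + (q(x)/x^2) y = 0:
  p(x) = 16/5,  q(x) = -3x^2 - 3x + 6/5.
Indicial equation: r(r-1) + (16/5) r + (6/5) = 0 -> roots r_1 = -1, r_2 = -6/5.
Take r = r_1 = -1. Let y(x) = x^r sum_{n>=0} a_n x^n with a_0 = 1.
Substitute y = x^r sum a_n x^n and match x^{r+n}. The recurrence is
  D(n) a_n - 3 a_{n-1} - 3 a_{n-2} = 0,  where D(n) = (r+n)(r+n-1) + (16/5)(r+n) + (6/5).
  a_n = [3 a_{n-1} + 3 a_{n-2}] / D(n).
Since the indicial polynomial factors as (r - r_1)(r - r_2), D(n) = (r_1 + n - r_1)(r_1 + n - r_2) = n(n + 1/5).
Evaluating step by step (a_0 = 1):
  n = 1: D(1) = 1(1 + 1/5) = 6/5; numerator = 3(1) = 3; a_1 = (3)/(6/5) = 5/2
  n = 2: D(2) = 2(2 + 1/5) = 22/5; numerator = 3(5/2) + 3(1) = 21/2; a_2 = (21/2)/(22/5) = 105/44
  n = 3: D(3) = 3(3 + 1/5) = 48/5; numerator = 3(105/44) + 3(5/2) = 645/44; a_3 = (645/44)/(48/5) = 1075/704
  n = 4: D(4) = 4(4 + 1/5) = 84/5; numerator = 3(1075/704) + 3(105/44) = 8265/704; a_4 = (8265/704)/(84/5) = 13775/19712
  n = 5: D(5) = 5(5 + 1/5) = 26; numerator = 3(13775/19712) + 3(1075/704) = 131625/19712; a_5 = (131625/19712)/(26) = 10125/39424
  n = 6: D(6) = 6(6 + 1/5) = 186/5; numerator = 3(10125/39424) + 3(13775/19712) = 10275/3584; a_6 = (10275/3584)/(186/5) = 17125/222208

r = -1; a_0 = 1; a_1 = 5/2; a_2 = 105/44; a_3 = 1075/704; a_4 = 13775/19712; a_5 = 10125/39424; a_6 = 17125/222208


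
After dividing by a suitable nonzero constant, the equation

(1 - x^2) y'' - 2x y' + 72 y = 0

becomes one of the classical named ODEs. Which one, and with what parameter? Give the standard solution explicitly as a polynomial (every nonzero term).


The equation is already in a standard form:  (1 - x^2) y'' - 2x y' + 72 y = 0.
This matches the Legendre equation (1 - x^2) y'' - 2x y' + n(n+1) y = 0 (note the -2x y' term) with n(n+1) = 72, so n = 8; the polynomial solution is P_8(x).
With y = sum_k a_k x^k, matching x^k gives (k+2)(k+1) a_{k+2} = [k(k+1) - n(n+1)] a_k = (k - 8)(k + 9) a_k. The right side vanishes at k = 8, so the series with the parity of 8 terminates at degree 8.
Standard normalization (P_n(1) = 1): leading coefficient (2n)!/(2^n (n!)^2) = 20922789888000/(256*1625702400) = 6435/128, so a_8 = 6435/128. Work downward with a_k = (k+1)(k+2) a_{k+2} / ((k - 8)(k + 9)):
  a_6 = (7)(8)(6435/128) / ((6 - 8)(6 + 9)) = (45045/16)/(-30) = -3003/32
  a_4 = (5)(6)(-3003/32) / ((4 - 8)(4 + 9)) = (-45045/16)/(-52) = 3465/64
  a_2 = (3)(4)(3465/64) / ((2 - 8)(2 + 9)) = (10395/16)/(-66) = -315/32
  a_0 = (1)(2)(-315/32) / ((0 - 8)(0 + 9)) = (-315/16)/(-72) = 35/128
Hence P_8(x) = 6435 x^8/128 - 3003 x^6/32 + 3465 x^4/64 - 315 x^2/32 + 35/128.

P_8(x); series = 6435 x^8/128 - 3003 x^6/32 + 3465 x^4/64 - 315 x^2/32 + 35/128


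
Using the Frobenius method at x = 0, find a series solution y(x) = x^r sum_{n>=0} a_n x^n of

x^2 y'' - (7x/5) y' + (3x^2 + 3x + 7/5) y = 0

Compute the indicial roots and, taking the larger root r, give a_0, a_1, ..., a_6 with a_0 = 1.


Write in Frobenius form y'' + (p(x)/x) y' + (q(x)/x^2) y = 0:
  p(x) = -7/5,  q(x) = 3x^2 + 3x + 7/5.
Indicial equation: r(r-1) + (-7/5) r + (7/5) = 0 -> roots r_1 = 7/5, r_2 = 1.
Take r = r_1 = 7/5. Let y(x) = x^r sum_{n>=0} a_n x^n with a_0 = 1.
Substitute y = x^r sum a_n x^n and match x^{r+n}. The recurrence is
  D(n) a_n + 3 a_{n-1} + 3 a_{n-2} = 0,  where D(n) = (r+n)(r+n-1) + (-7/5)(r+n) + (7/5).
  a_n = [-3 a_{n-1} - 3 a_{n-2}] / D(n).
Since the indicial polynomial factors as (r - r_1)(r - r_2), D(n) = (r_1 + n - r_1)(r_1 + n - r_2) = n(n + 2/5).
Evaluating step by step (a_0 = 1):
  n = 1: D(1) = 1(1 + 2/5) = 7/5; numerator = -3(1) = -3; a_1 = (-3)/(7/5) = -15/7
  n = 2: D(2) = 2(2 + 2/5) = 24/5; numerator = -3(-15/7) - 3(1) = 24/7; a_2 = (24/7)/(24/5) = 5/7
  n = 3: D(3) = 3(3 + 2/5) = 51/5; numerator = -3(5/7) - 3(-15/7) = 30/7; a_3 = (30/7)/(51/5) = 50/119
  n = 4: D(4) = 4(4 + 2/5) = 88/5; numerator = -3(50/119) - 3(5/7) = -405/119; a_4 = (-405/119)/(88/5) = -2025/10472
  n = 5: D(5) = 5(5 + 2/5) = 27; numerator = -3(-2025/10472) - 3(50/119) = -7125/10472; a_5 = (-7125/10472)/(27) = -2375/94248
  n = 6: D(6) = 6(6 + 2/5) = 192/5; numerator = -3(-2375/94248) - 3(-2025/10472) = 2575/3927; a_6 = (2575/3927)/(192/5) = 12875/753984

r = 7/5; a_0 = 1; a_1 = -15/7; a_2 = 5/7; a_3 = 50/119; a_4 = -2025/10472; a_5 = -2375/94248; a_6 = 12875/753984


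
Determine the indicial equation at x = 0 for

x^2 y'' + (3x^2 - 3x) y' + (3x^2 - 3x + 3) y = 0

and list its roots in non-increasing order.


Divide by x^2 to reach normal form y'' + P_1(x) y' + P_2(x) y = 0 with P_1(x) = 3 - 3/x and P_2(x) = 3 - 3/x + 3/x^2.
x = 0 is a singular point because the y'-coefficient 3 - 3/x has a pole at x = 0 and the y-coefficient 3 - 3/x + 3/x^2 has a pole at x = 0.
It is a regular singular point because x P_1(x) = p(x) = 3x - 3 and x^2 P_2(x) = q(x) = 3x^2 - 3x + 3 are polynomials, hence analytic at x = 0.
p(0) = -3,  q(0) = 3.
Indicial equation: r(r-1) + p(0) r + q(0) = 0, i.e. r^2 + (p(0) - 1) r + q(0) = 0, i.e. r^2 - 4 r + 3 = 0.
Discriminant: (-4)^2 - 4(3) = 4, so r = (4 ± 2)/2.
Solving: r_1 = 3, r_2 = 1.

indicial: r^2 - 4 r + 3 = 0; roots r_1 = 3, r_2 = 1


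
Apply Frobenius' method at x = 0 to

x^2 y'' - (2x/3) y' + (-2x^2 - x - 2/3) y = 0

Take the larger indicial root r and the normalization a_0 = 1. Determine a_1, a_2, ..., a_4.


Write in Frobenius form y'' + (p(x)/x) y' + (q(x)/x^2) y = 0:
  p(x) = -2/3,  q(x) = -2x^2 - x - 2/3.
Indicial equation: r(r-1) + (-2/3) r + (-2/3) = 0 -> roots r_1 = 2, r_2 = -1/3.
Take r = r_1 = 2. Let y(x) = x^r sum_{n>=0} a_n x^n with a_0 = 1.
Substitute y = x^r sum a_n x^n and match x^{r+n}. The recurrence is
  D(n) a_n - 1 a_{n-1} - 2 a_{n-2} = 0,  where D(n) = (r+n)(r+n-1) + (-2/3)(r+n) + (-2/3).
  a_n = [1 a_{n-1} + 2 a_{n-2}] / D(n).
Since the indicial polynomial factors as (r - r_1)(r - r_2), D(n) = (r_1 + n - r_1)(r_1 + n - r_2) = n(n + 7/3).
Evaluating step by step (a_0 = 1):
  n = 1: D(1) = 1(1 + 7/3) = 10/3; numerator = 1(1) = 1; a_1 = (1)/(10/3) = 3/10
  n = 2: D(2) = 2(2 + 7/3) = 26/3; numerator = 1(3/10) + 2(1) = 23/10; a_2 = (23/10)/(26/3) = 69/260
  n = 3: D(3) = 3(3 + 7/3) = 16; numerator = 1(69/260) + 2(3/10) = 45/52; a_3 = (45/52)/(16) = 45/832
  n = 4: D(4) = 4(4 + 7/3) = 76/3; numerator = 1(45/832) + 2(69/260) = 2433/4160; a_4 = (2433/4160)/(76/3) = 7299/316160

r = 2; a_0 = 1; a_1 = 3/10; a_2 = 69/260; a_3 = 45/832; a_4 = 7299/316160


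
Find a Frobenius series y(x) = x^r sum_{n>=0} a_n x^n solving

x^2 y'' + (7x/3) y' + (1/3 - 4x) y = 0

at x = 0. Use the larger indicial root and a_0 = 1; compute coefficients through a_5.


Write in Frobenius form y'' + (p(x)/x) y' + (q(x)/x^2) y = 0:
  p(x) = 7/3,  q(x) = 1/3 - 4x.
Indicial equation: r(r-1) + (7/3) r + (1/3) = 0 -> roots r_1 = -1/3, r_2 = -1.
Take r = r_1 = -1/3. Let y(x) = x^r sum_{n>=0} a_n x^n with a_0 = 1.
Substitute y = x^r sum a_n x^n and match x^{r+n}. The recurrence is
  D(n) a_n - 4 a_{n-1} = 0,  where D(n) = (r+n)(r+n-1) + (7/3)(r+n) + (1/3).
  a_n = 4 / D(n) * a_{n-1}.
Since the indicial polynomial factors as (r - r_1)(r - r_2), D(n) = (r_1 + n - r_1)(r_1 + n - r_2) = n(n + 2/3).
Evaluating step by step (a_0 = 1):
  n = 1: D(1) = 1(1 + 2/3) = 5/3; numerator = 4(1) = 4; a_1 = (4)/(5/3) = 12/5
  n = 2: D(2) = 2(2 + 2/3) = 16/3; numerator = 4(12/5) = 48/5; a_2 = (48/5)/(16/3) = 9/5
  n = 3: D(3) = 3(3 + 2/3) = 11; numerator = 4(9/5) = 36/5; a_3 = (36/5)/(11) = 36/55
  n = 4: D(4) = 4(4 + 2/3) = 56/3; numerator = 4(36/55) = 144/55; a_4 = (144/55)/(56/3) = 54/385
  n = 5: D(5) = 5(5 + 2/3) = 85/3; numerator = 4(54/385) = 216/385; a_5 = (216/385)/(85/3) = 648/32725

r = -1/3; a_0 = 1; a_1 = 12/5; a_2 = 9/5; a_3 = 36/55; a_4 = 54/385; a_5 = 648/32725


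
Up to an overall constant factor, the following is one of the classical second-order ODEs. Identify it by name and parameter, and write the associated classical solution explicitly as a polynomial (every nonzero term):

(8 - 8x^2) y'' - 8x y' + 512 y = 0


All three coefficients share the factor 8; dividing through by 8 gives  (1 - x^2) y'' - x y' + 64 y = 0.
This matches the Chebyshev equation (1 - x^2) y'' - x y' + n^2 y = 0 (note the -x y' term, not -2x y') with n^2 = 64, so n = 8; the polynomial solution is T_8(x).
With y = sum_k a_k x^k, matching x^k gives (k+2)(k+1) a_{k+2} = (k^2 - n^2) a_k = (k - 8)(k + 8) a_k. The right side vanishes at k = 8, so the series with the parity of 8 terminates at degree 8.
Standard normalization: leading coefficient of T_n is 2^(n-1), so a_8 = 2^7 = 128. Work downward with a_k = (k+1)(k+2) a_{k+2} / ((k - 8)(k + 8)):
  a_6 = (7)(8)(128) / ((6 - 8)(6 + 8)) = 7168/(-28) = -256
  a_4 = (5)(6)(-256) / ((4 - 8)(4 + 8)) = -7680/(-48) = 160
  a_2 = (3)(4)(160) / ((2 - 8)(2 + 8)) = 1920/(-60) = -32
  a_0 = (1)(2)(-32) / ((0 - 8)(0 + 8)) = -64/(-64) = 1
Hence T_8(x) = 128 x^8 - 256 x^6 + 160 x^4 - 32 x^2 + 1.

T_8(x); series = 128 x^8 - 256 x^6 + 160 x^4 - 32 x^2 + 1


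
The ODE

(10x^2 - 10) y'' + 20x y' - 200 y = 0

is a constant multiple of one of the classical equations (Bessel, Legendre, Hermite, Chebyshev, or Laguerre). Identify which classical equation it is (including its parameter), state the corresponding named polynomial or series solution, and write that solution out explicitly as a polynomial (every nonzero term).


All three coefficients share the factor -10; dividing through by -10 gives  (1 - x^2) y'' - 2x y' + 20 y = 0.
This matches the Legendre equation (1 - x^2) y'' - 2x y' + n(n+1) y = 0 (note the -2x y' term) with n(n+1) = 20, so n = 4; the polynomial solution is P_4(x).
With y = sum_k a_k x^k, matching x^k gives (k+2)(k+1) a_{k+2} = [k(k+1) - n(n+1)] a_k = (k - 4)(k + 5) a_k. The right side vanishes at k = 4, so the series with the parity of 4 terminates at degree 4.
Standard normalization (P_n(1) = 1): leading coefficient (2n)!/(2^n (n!)^2) = 40320/(16*576) = 35/8, so a_4 = 35/8. Work downward with a_k = (k+1)(k+2) a_{k+2} / ((k - 4)(k + 5)):
  a_2 = (3)(4)(35/8) / ((2 - 4)(2 + 5)) = (105/2)/(-14) = -15/4
  a_0 = (1)(2)(-15/4) / ((0 - 4)(0 + 5)) = (-15/2)/(-20) = 3/8
Hence P_4(x) = 35 x^4/8 - 15 x^2/4 + 3/8.

P_4(x); series = 35 x^4/8 - 15 x^2/4 + 3/8


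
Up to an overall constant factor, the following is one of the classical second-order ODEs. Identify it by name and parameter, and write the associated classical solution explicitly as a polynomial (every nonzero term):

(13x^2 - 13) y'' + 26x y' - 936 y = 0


All three coefficients share the factor -13; dividing through by -13 gives  (1 - x^2) y'' - 2x y' + 72 y = 0.
This matches the Legendre equation (1 - x^2) y'' - 2x y' + n(n+1) y = 0 (note the -2x y' term) with n(n+1) = 72, so n = 8; the polynomial solution is P_8(x).
With y = sum_k a_k x^k, matching x^k gives (k+2)(k+1) a_{k+2} = [k(k+1) - n(n+1)] a_k = (k - 8)(k + 9) a_k. The right side vanishes at k = 8, so the series with the parity of 8 terminates at degree 8.
Standard normalization (P_n(1) = 1): leading coefficient (2n)!/(2^n (n!)^2) = 20922789888000/(256*1625702400) = 6435/128, so a_8 = 6435/128. Work downward with a_k = (k+1)(k+2) a_{k+2} / ((k - 8)(k + 9)):
  a_6 = (7)(8)(6435/128) / ((6 - 8)(6 + 9)) = (45045/16)/(-30) = -3003/32
  a_4 = (5)(6)(-3003/32) / ((4 - 8)(4 + 9)) = (-45045/16)/(-52) = 3465/64
  a_2 = (3)(4)(3465/64) / ((2 - 8)(2 + 9)) = (10395/16)/(-66) = -315/32
  a_0 = (1)(2)(-315/32) / ((0 - 8)(0 + 9)) = (-315/16)/(-72) = 35/128
Hence P_8(x) = 6435 x^8/128 - 3003 x^6/32 + 3465 x^4/64 - 315 x^2/32 + 35/128.

P_8(x); series = 6435 x^8/128 - 3003 x^6/32 + 3465 x^4/64 - 315 x^2/32 + 35/128


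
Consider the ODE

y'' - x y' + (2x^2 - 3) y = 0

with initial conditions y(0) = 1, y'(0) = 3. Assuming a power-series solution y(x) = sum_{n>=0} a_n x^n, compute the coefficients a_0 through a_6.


Ansatz: y(x) = sum_{n>=0} a_n x^n, so y'(x) = sum_{n>=1} n a_n x^(n-1) and y''(x) = sum_{n>=2} n(n-1) a_n x^(n-2).
Substitute into P(x) y'' + Q(x) y' + R(x) y = 0 with P(x) = 1, Q(x) = -x, R(x) = 2x^2 - 3, and match powers of x.
Initial conditions: a_0 = 1, a_1 = 3.
Setting the coefficient of each power of x to zero and solving order by order (substituting the coefficients already found):
  x^0: 2 a_2 - 3 a_0 = 0  ->  2 a_2 = 3 a_0 = 3  ->  a_2 = 3/2
  x^1: 6 a_3 - 4 a_1 = 0  ->  6 a_3 = 4 a_1 = 12  ->  a_3 = 2
  x^2: 12 a_4 - 5 a_2 + 2 a_0 = 0  ->  12 a_4 = 5 a_2 - 2 a_0 = 11/2  ->  a_4 = 11/24
  x^3: 20 a_5 - 6 a_3 + 2 a_1 = 0  ->  20 a_5 = 6 a_3 - 2 a_1 = 6  ->  a_5 = 3/10
  x^4: 30 a_6 - 7 a_4 + 2 a_2 = 0  ->  30 a_6 = 7 a_4 - 2 a_2 = 5/24  ->  a_6 = 1/144
Truncated series: y(x) = 1 + 3 x + (3/2) x^2 + 2 x^3 + (11/24) x^4 + (3/10) x^5 + (1/144) x^6 + O(x^7).

a_0 = 1; a_1 = 3; a_2 = 3/2; a_3 = 2; a_4 = 11/24; a_5 = 3/10; a_6 = 1/144


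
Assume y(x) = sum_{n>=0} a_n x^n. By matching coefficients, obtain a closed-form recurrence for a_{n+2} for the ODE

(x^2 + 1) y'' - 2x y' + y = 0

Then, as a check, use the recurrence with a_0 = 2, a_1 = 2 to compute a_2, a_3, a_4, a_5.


Substitute y = sum_n a_n x^n.
(1 + 1 x^2) y'' contributes (n+2)(n+1) a_{n+2} + n(n-1) a_n at x^n.
-2 x y'(x) contributes -2 n a_n at x^n.
y(x) contributes 1 a_n at x^n.
Matching x^n: (n+2)(n+1) a_{n+2} + (n(n-1) - 2 n + 1) a_n = 0.
Thus a_{n+2} = (-n(n-1) + 2 n - 1) / ((n+1)(n+2)) * a_n.

Check with a_0 = 2, a_1 = 2 (apply the recurrence for n = 0, 1, 2, 3): a_0 = 2, a_1 = 2, a_2 = -1, a_3 = 1/3, a_4 = -1/12, a_5 = -1/60.

a_(n+2) = (-n(n-1) + 2 n - 1) / ((n+1)(n+2)) * a_n; check: a_0 = 2, a_1 = 2, a_2 = -1, a_3 = 1/3, a_4 = -1/12, a_5 = -1/60


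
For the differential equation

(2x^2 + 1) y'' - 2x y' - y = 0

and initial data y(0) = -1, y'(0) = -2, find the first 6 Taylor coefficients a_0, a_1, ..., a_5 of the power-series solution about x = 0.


Ansatz: y(x) = sum_{n>=0} a_n x^n, so y'(x) = sum_{n>=1} n a_n x^(n-1) and y''(x) = sum_{n>=2} n(n-1) a_n x^(n-2).
Substitute into P(x) y'' + Q(x) y' + R(x) y = 0 with P(x) = 2x^2 + 1, Q(x) = -2x, R(x) = -1, and match powers of x.
Initial conditions: a_0 = -1, a_1 = -2.
Setting the coefficient of each power of x to zero and solving order by order (substituting the coefficients already found):
  x^0: 2 a_2 - a_0 = 0  ->  2 a_2 = a_0 = -1  ->  a_2 = -1/2
  x^1: 6 a_3 - 3 a_1 = 0  ->  6 a_3 = 3 a_1 = -6  ->  a_3 = -1
  x^2: 12 a_4 - a_2 = 0  ->  12 a_4 = a_2 = -1/2  ->  a_4 = -1/24
  x^3: 20 a_5 + 5 a_3 = 0  ->  20 a_5 = -5 a_3 = 5  ->  a_5 = 1/4
Truncated series: y(x) = -1 - 2 x - (1/2) x^2 - x^3 - (1/24) x^4 + (1/4) x^5 + O(x^6).

a_0 = -1; a_1 = -2; a_2 = -1/2; a_3 = -1; a_4 = -1/24; a_5 = 1/4


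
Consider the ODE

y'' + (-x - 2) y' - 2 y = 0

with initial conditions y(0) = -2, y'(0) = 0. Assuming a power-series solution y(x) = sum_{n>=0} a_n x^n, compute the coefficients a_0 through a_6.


Ansatz: y(x) = sum_{n>=0} a_n x^n, so y'(x) = sum_{n>=1} n a_n x^(n-1) and y''(x) = sum_{n>=2} n(n-1) a_n x^(n-2).
Substitute into P(x) y'' + Q(x) y' + R(x) y = 0 with P(x) = 1, Q(x) = -x - 2, R(x) = -2, and match powers of x.
Initial conditions: a_0 = -2, a_1 = 0.
Setting the coefficient of each power of x to zero and solving order by order (substituting the coefficients already found):
  x^0: 2 a_2 - 2 a_1 - 2 a_0 = 0  ->  2 a_2 = 2 a_1 + 2 a_0 = -4  ->  a_2 = -2
  x^1: 6 a_3 - 4 a_2 - 3 a_1 = 0  ->  6 a_3 = 4 a_2 + 3 a_1 = -8  ->  a_3 = -4/3
  x^2: 12 a_4 - 6 a_3 - 4 a_2 = 0  ->  12 a_4 = 6 a_3 + 4 a_2 = -16  ->  a_4 = -4/3
  x^3: 20 a_5 - 8 a_4 - 5 a_3 = 0  ->  20 a_5 = 8 a_4 + 5 a_3 = -52/3  ->  a_5 = -13/15
  x^4: 30 a_6 - 10 a_5 - 6 a_4 = 0  ->  30 a_6 = 10 a_5 + 6 a_4 = -50/3  ->  a_6 = -5/9
Truncated series: y(x) = -2 - 2 x^2 - (4/3) x^3 - (4/3) x^4 - (13/15) x^5 - (5/9) x^6 + O(x^7).

a_0 = -2; a_1 = 0; a_2 = -2; a_3 = -4/3; a_4 = -4/3; a_5 = -13/15; a_6 = -5/9


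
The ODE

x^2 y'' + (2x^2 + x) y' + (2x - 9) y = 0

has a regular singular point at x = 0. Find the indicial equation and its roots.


Divide by x^2 to reach normal form y'' + P_1(x) y' + P_2(x) y = 0 with P_1(x) = 2 + 1/x and P_2(x) = 2/x - 9/x^2.
x = 0 is a singular point because the y'-coefficient 2 + 1/x has a pole at x = 0 and the y-coefficient 2/x - 9/x^2 has a pole at x = 0.
It is a regular singular point because x P_1(x) = p(x) = 2x + 1 and x^2 P_2(x) = q(x) = 2x - 9 are polynomials, hence analytic at x = 0.
p(0) = 1,  q(0) = -9.
Indicial equation: r(r-1) + p(0) r + q(0) = 0, i.e. r^2 + (p(0) - 1) r + q(0) = 0, i.e. r^2 - 9 = 0.
Discriminant: (0)^2 - 4(-9) = 36, so r = (0 ± 6)/2.
Solving: r_1 = 3, r_2 = -3.

indicial: r^2 - 9 = 0; roots r_1 = 3, r_2 = -3


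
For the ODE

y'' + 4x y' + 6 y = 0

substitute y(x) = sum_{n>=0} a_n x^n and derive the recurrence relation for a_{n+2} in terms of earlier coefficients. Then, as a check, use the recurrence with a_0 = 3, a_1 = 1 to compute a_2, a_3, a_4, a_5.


Substitute y = sum_n a_n x^n.
y''(x) has coefficient (n+2)(n+1) a_{n+2} at x^n;
4 x y'(x) has coefficient 4 n a_n at x^n (shift);
6 y(x) has coefficient 6 a_n at x^n.
Matching x^n: (n+2)(n+1) a_{n+2} + (4n + 6) a_n = 0.
Thus a_{n+2} = (-4n - 6) / ((n+1)(n+2)) * a_n.

Check with a_0 = 3, a_1 = 1 (apply the recurrence for n = 0, 1, 2, 3): a_0 = 3, a_1 = 1, a_2 = -9, a_3 = -5/3, a_4 = 21/2, a_5 = 3/2.

a_(n+2) = (-4n - 6) / ((n+1)(n+2)) * a_n; check: a_0 = 3, a_1 = 1, a_2 = -9, a_3 = -5/3, a_4 = 21/2, a_5 = 3/2


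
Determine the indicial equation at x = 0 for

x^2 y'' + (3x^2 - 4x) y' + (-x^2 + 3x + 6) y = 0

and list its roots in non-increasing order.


Divide by x^2 to reach normal form y'' + P_1(x) y' + P_2(x) y = 0 with P_1(x) = 3 - 4/x and P_2(x) = -1 + 3/x + 6/x^2.
x = 0 is a singular point because the y'-coefficient 3 - 4/x has a pole at x = 0 and the y-coefficient -1 + 3/x + 6/x^2 has a pole at x = 0.
It is a regular singular point because x P_1(x) = p(x) = 3x - 4 and x^2 P_2(x) = q(x) = -x^2 + 3x + 6 are polynomials, hence analytic at x = 0.
p(0) = -4,  q(0) = 6.
Indicial equation: r(r-1) + p(0) r + q(0) = 0, i.e. r^2 + (p(0) - 1) r + q(0) = 0, i.e. r^2 - 5 r + 6 = 0.
Discriminant: (-5)^2 - 4(6) = 1, so r = (5 ± 1)/2.
Solving: r_1 = 3, r_2 = 2.

indicial: r^2 - 5 r + 6 = 0; roots r_1 = 3, r_2 = 2


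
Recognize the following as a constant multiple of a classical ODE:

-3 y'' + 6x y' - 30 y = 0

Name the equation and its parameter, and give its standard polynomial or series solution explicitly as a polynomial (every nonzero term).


All three coefficients share the factor -3; dividing through by -3 gives  y'' - 2x y' + 10 y = 0.
This matches the Hermite equation y'' - 2x y' + 2n y = 0 with 2n = 10, so n = 5; the polynomial solution is H_5(x).
With y = sum_k a_k x^k, matching x^k gives (k+2)(k+1) a_{k+2} = 2(k - n) a_k = 2(k - 5) a_k. The right side vanishes at k = 5, so the series with the parity of 5 terminates at degree 5.
Standard normalization: leading coefficient of H_n is 2^n, so a_5 = 2^5 = 32. Work downward with a_k = (k+1)(k+2) a_{k+2} / (2(k - n)):
  a_3 = (4)(5)(32) / (2(3 - 5)) = 640/(-4) = -160
  a_1 = (2)(3)(-160) / (2(1 - 5)) = -960/(-8) = 120
Hence H_5(x) = 32 x^5 - 160 x^3 + 120 x.

H_5(x); series = 32 x^5 - 160 x^3 + 120 x


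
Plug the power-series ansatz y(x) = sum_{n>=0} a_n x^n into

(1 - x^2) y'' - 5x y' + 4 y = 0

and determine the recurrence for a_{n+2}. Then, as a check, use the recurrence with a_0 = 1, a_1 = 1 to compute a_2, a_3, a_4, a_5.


Substitute y = sum_n a_n x^n.
(1 - 1 x^2) y'' contributes (n+2)(n+1) a_{n+2} - n(n-1) a_n at x^n.
-5 x y'(x) contributes -5 n a_n at x^n.
4 y(x) contributes 4 a_n at x^n.
Matching x^n: (n+2)(n+1) a_{n+2} + (-n(n-1) - 5 n + 4) a_n = 0.
Thus a_{n+2} = (n(n-1) + 5 n - 4) / ((n+1)(n+2)) * a_n.

Check with a_0 = 1, a_1 = 1 (apply the recurrence for n = 0, 1, 2, 3): a_0 = 1, a_1 = 1, a_2 = -2, a_3 = 1/6, a_4 = -4/3, a_5 = 17/120.

a_(n+2) = (n(n-1) + 5 n - 4) / ((n+1)(n+2)) * a_n; check: a_0 = 1, a_1 = 1, a_2 = -2, a_3 = 1/6, a_4 = -4/3, a_5 = 17/120


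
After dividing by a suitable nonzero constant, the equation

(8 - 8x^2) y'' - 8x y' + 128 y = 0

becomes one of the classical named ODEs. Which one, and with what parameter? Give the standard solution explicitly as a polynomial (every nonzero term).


All three coefficients share the factor 8; dividing through by 8 gives  (1 - x^2) y'' - x y' + 16 y = 0.
This matches the Chebyshev equation (1 - x^2) y'' - x y' + n^2 y = 0 (note the -x y' term, not -2x y') with n^2 = 16, so n = 4; the polynomial solution is T_4(x).
With y = sum_k a_k x^k, matching x^k gives (k+2)(k+1) a_{k+2} = (k^2 - n^2) a_k = (k - 4)(k + 4) a_k. The right side vanishes at k = 4, so the series with the parity of 4 terminates at degree 4.
Standard normalization: leading coefficient of T_n is 2^(n-1), so a_4 = 2^3 = 8. Work downward with a_k = (k+1)(k+2) a_{k+2} / ((k - 4)(k + 4)):
  a_2 = (3)(4)(8) / ((2 - 4)(2 + 4)) = 96/(-12) = -8
  a_0 = (1)(2)(-8) / ((0 - 4)(0 + 4)) = -16/(-16) = 1
Hence T_4(x) = 8 x^4 - 8 x^2 + 1.

T_4(x); series = 8 x^4 - 8 x^2 + 1


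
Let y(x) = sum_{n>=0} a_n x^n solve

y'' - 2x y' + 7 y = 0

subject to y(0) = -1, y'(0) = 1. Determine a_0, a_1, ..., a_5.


Ansatz: y(x) = sum_{n>=0} a_n x^n, so y'(x) = sum_{n>=1} n a_n x^(n-1) and y''(x) = sum_{n>=2} n(n-1) a_n x^(n-2).
Substitute into P(x) y'' + Q(x) y' + R(x) y = 0 with P(x) = 1, Q(x) = -2x, R(x) = 7, and match powers of x.
Initial conditions: a_0 = -1, a_1 = 1.
Setting the coefficient of each power of x to zero and solving order by order (substituting the coefficients already found):
  x^0: 2 a_2 + 7 a_0 = 0  ->  2 a_2 = -7 a_0 = 7  ->  a_2 = 7/2
  x^1: 6 a_3 + 5 a_1 = 0  ->  6 a_3 = -5 a_1 = -5  ->  a_3 = -5/6
  x^2: 12 a_4 + 3 a_2 = 0  ->  12 a_4 = -3 a_2 = -21/2  ->  a_4 = -7/8
  x^3: 20 a_5 + a_3 = 0  ->  20 a_5 = -a_3 = 5/6  ->  a_5 = 1/24
Truncated series: y(x) = -1 + x + (7/2) x^2 - (5/6) x^3 - (7/8) x^4 + (1/24) x^5 + O(x^6).

a_0 = -1; a_1 = 1; a_2 = 7/2; a_3 = -5/6; a_4 = -7/8; a_5 = 1/24


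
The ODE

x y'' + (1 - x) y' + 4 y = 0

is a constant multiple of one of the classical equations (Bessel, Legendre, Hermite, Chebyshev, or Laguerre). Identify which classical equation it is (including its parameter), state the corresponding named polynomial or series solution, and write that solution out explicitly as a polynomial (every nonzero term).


The equation is already in a standard form:  x y'' + (1 - x) y' + 4 y = 0.
This matches the Laguerre equation x y'' + (1 - x) y' + n y = 0 with n = 4; the polynomial solution is L_4(x).
With y = sum_k a_k x^k, matching x^k gives (k+1)k a_{k+1} + (k+1) a_{k+1} - k a_k + n a_k = 0, i.e. (k+1)^2 a_{k+1} = (k - n) a_k = (k - 4) a_k. The right side vanishes at k = 4, so the series terminates at degree 4.
Standard normalization L_n(0) = 1 gives a_0 = 1. Work upward with a_{k+1} = (k - 4) a_k / (k+1)^2:
  a_1 = (0 - 4)(1) / 1^2 = -4/1 = -4
  a_2 = (1 - 4)(-4) / 2^2 = 12/4 = 3
  a_3 = (2 - 4)(3) / 3^2 = -6/9 = -2/3
  a_4 = (3 - 4)(-2/3) / 4^2 = (2/3)/16 = 1/24
Hence L_4(x) = x^4/24 - 2 x^3/3 + 3 x^2 - 4 x + 1.

L_4(x); series = x^4/24 - 2 x^3/3 + 3 x^2 - 4 x + 1


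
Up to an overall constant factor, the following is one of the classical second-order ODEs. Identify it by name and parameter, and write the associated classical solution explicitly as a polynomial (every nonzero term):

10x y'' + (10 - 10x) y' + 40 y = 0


All three coefficients share the factor 10; dividing through by 10 gives  x y'' + (1 - x) y' + 4 y = 0.
This matches the Laguerre equation x y'' + (1 - x) y' + n y = 0 with n = 4; the polynomial solution is L_4(x).
With y = sum_k a_k x^k, matching x^k gives (k+1)k a_{k+1} + (k+1) a_{k+1} - k a_k + n a_k = 0, i.e. (k+1)^2 a_{k+1} = (k - n) a_k = (k - 4) a_k. The right side vanishes at k = 4, so the series terminates at degree 4.
Standard normalization L_n(0) = 1 gives a_0 = 1. Work upward with a_{k+1} = (k - 4) a_k / (k+1)^2:
  a_1 = (0 - 4)(1) / 1^2 = -4/1 = -4
  a_2 = (1 - 4)(-4) / 2^2 = 12/4 = 3
  a_3 = (2 - 4)(3) / 3^2 = -6/9 = -2/3
  a_4 = (3 - 4)(-2/3) / 4^2 = (2/3)/16 = 1/24
Hence L_4(x) = x^4/24 - 2 x^3/3 + 3 x^2 - 4 x + 1.

L_4(x); series = x^4/24 - 2 x^3/3 + 3 x^2 - 4 x + 1


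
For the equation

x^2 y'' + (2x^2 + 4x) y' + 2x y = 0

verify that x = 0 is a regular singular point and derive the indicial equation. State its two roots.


Divide by x^2 to reach normal form y'' + P_1(x) y' + P_2(x) y = 0 with P_1(x) = 2 + 4/x and P_2(x) = 2/x.
x = 0 is a singular point because the y'-coefficient 2 + 4/x has a pole at x = 0 and the y-coefficient 2/x has a pole at x = 0.
It is a regular singular point because x P_1(x) = p(x) = 2x + 4 and x^2 P_2(x) = q(x) = 2x are polynomials, hence analytic at x = 0.
p(0) = 4,  q(0) = 0.
Indicial equation: r(r-1) + p(0) r + q(0) = 0, i.e. r^2 + (p(0) - 1) r + q(0) = 0, i.e. r^2 + 3 r = 0.
Discriminant: (3)^2 - 4(0) = 9, so r = (-3 ± 3)/2.
Solving: r_1 = 0, r_2 = -3.

indicial: r^2 + 3 r = 0; roots r_1 = 0, r_2 = -3


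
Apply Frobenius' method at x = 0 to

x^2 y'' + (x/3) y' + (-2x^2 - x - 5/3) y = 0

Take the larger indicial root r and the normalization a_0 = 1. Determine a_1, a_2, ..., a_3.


Write in Frobenius form y'' + (p(x)/x) y' + (q(x)/x^2) y = 0:
  p(x) = 1/3,  q(x) = -2x^2 - x - 5/3.
Indicial equation: r(r-1) + (1/3) r + (-5/3) = 0 -> roots r_1 = 5/3, r_2 = -1.
Take r = r_1 = 5/3. Let y(x) = x^r sum_{n>=0} a_n x^n with a_0 = 1.
Substitute y = x^r sum a_n x^n and match x^{r+n}. The recurrence is
  D(n) a_n - 1 a_{n-1} - 2 a_{n-2} = 0,  where D(n) = (r+n)(r+n-1) + (1/3)(r+n) + (-5/3).
  a_n = [1 a_{n-1} + 2 a_{n-2}] / D(n).
Since the indicial polynomial factors as (r - r_1)(r - r_2), D(n) = (r_1 + n - r_1)(r_1 + n - r_2) = n(n + 8/3).
Evaluating step by step (a_0 = 1):
  n = 1: D(1) = 1(1 + 8/3) = 11/3; numerator = 1(1) = 1; a_1 = (1)/(11/3) = 3/11
  n = 2: D(2) = 2(2 + 8/3) = 28/3; numerator = 1(3/11) + 2(1) = 25/11; a_2 = (25/11)/(28/3) = 75/308
  n = 3: D(3) = 3(3 + 8/3) = 17; numerator = 1(75/308) + 2(3/11) = 243/308; a_3 = (243/308)/(17) = 243/5236

r = 5/3; a_0 = 1; a_1 = 3/11; a_2 = 75/308; a_3 = 243/5236


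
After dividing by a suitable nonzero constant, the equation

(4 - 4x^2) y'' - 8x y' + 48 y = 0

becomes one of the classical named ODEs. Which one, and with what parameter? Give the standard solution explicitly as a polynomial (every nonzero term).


All three coefficients share the factor 4; dividing through by 4 gives  (1 - x^2) y'' - 2x y' + 12 y = 0.
This matches the Legendre equation (1 - x^2) y'' - 2x y' + n(n+1) y = 0 (note the -2x y' term) with n(n+1) = 12, so n = 3; the polynomial solution is P_3(x).
With y = sum_k a_k x^k, matching x^k gives (k+2)(k+1) a_{k+2} = [k(k+1) - n(n+1)] a_k = (k - 3)(k + 4) a_k. The right side vanishes at k = 3, so the series with the parity of 3 terminates at degree 3.
Standard normalization (P_n(1) = 1): leading coefficient (2n)!/(2^n (n!)^2) = 720/(8*36) = 5/2, so a_3 = 5/2. Work downward with a_k = (k+1)(k+2) a_{k+2} / ((k - 3)(k + 4)):
  a_1 = (2)(3)(5/2) / ((1 - 3)(1 + 4)) = 15/(-10) = -3/2
Hence P_3(x) = 5 x^3/2 - 3 x/2.

P_3(x); series = 5 x^3/2 - 3 x/2


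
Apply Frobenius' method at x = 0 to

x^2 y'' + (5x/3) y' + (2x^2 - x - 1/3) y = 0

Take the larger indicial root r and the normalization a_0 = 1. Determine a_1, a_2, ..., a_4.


Write in Frobenius form y'' + (p(x)/x) y' + (q(x)/x^2) y = 0:
  p(x) = 5/3,  q(x) = 2x^2 - x - 1/3.
Indicial equation: r(r-1) + (5/3) r + (-1/3) = 0 -> roots r_1 = 1/3, r_2 = -1.
Take r = r_1 = 1/3. Let y(x) = x^r sum_{n>=0} a_n x^n with a_0 = 1.
Substitute y = x^r sum a_n x^n and match x^{r+n}. The recurrence is
  D(n) a_n - 1 a_{n-1} + 2 a_{n-2} = 0,  where D(n) = (r+n)(r+n-1) + (5/3)(r+n) + (-1/3).
  a_n = [1 a_{n-1} - 2 a_{n-2}] / D(n).
Since the indicial polynomial factors as (r - r_1)(r - r_2), D(n) = (r_1 + n - r_1)(r_1 + n - r_2) = n(n + 4/3).
Evaluating step by step (a_0 = 1):
  n = 1: D(1) = 1(1 + 4/3) = 7/3; numerator = 1(1) = 1; a_1 = (1)/(7/3) = 3/7
  n = 2: D(2) = 2(2 + 4/3) = 20/3; numerator = 1(3/7) - 2(1) = -11/7; a_2 = (-11/7)/(20/3) = -33/140
  n = 3: D(3) = 3(3 + 4/3) = 13; numerator = 1(-33/140) - 2(3/7) = -153/140; a_3 = (-153/140)/(13) = -153/1820
  n = 4: D(4) = 4(4 + 4/3) = 64/3; numerator = 1(-153/1820) - 2(-33/140) = 141/364; a_4 = (141/364)/(64/3) = 423/23296

r = 1/3; a_0 = 1; a_1 = 3/7; a_2 = -33/140; a_3 = -153/1820; a_4 = 423/23296


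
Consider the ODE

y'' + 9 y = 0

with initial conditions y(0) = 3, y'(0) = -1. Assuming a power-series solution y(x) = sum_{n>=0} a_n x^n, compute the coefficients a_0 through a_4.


Ansatz: y(x) = sum_{n>=0} a_n x^n, so y'(x) = sum_{n>=1} n a_n x^(n-1) and y''(x) = sum_{n>=2} n(n-1) a_n x^(n-2).
Substitute into P(x) y'' + Q(x) y' + R(x) y = 0 with P(x) = 1, Q(x) = 0, R(x) = 9, and match powers of x.
Initial conditions: a_0 = 3, a_1 = -1.
Setting the coefficient of each power of x to zero and solving order by order (substituting the coefficients already found):
  x^0: 2 a_2 + 9 a_0 = 0  ->  2 a_2 = -9 a_0 = -27  ->  a_2 = -27/2
  x^1: 6 a_3 + 9 a_1 = 0  ->  6 a_3 = -9 a_1 = 9  ->  a_3 = 3/2
  x^2: 12 a_4 + 9 a_2 = 0  ->  12 a_4 = -9 a_2 = 243/2  ->  a_4 = 81/8
Truncated series: y(x) = 3 - x - (27/2) x^2 + (3/2) x^3 + (81/8) x^4 + O(x^5).

a_0 = 3; a_1 = -1; a_2 = -27/2; a_3 = 3/2; a_4 = 81/8


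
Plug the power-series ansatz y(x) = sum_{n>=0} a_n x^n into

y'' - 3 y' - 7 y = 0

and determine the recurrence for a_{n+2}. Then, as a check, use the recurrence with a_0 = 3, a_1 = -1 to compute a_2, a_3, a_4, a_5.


Substitute y = sum_n a_n x^n.
y''(x) has coefficient (n+2)(n+1) a_{n+2} at x^n;
-3 y'(x) has coefficient -3 (n+1) a_{n+1} at x^n;
-7 y(x) has coefficient -7 a_n at x^n.
Matching x^n: (n+2)(n+1) a_{n+2} - 3 (n+1) a_{n+1} - 7 a_n = 0.
Thus a_{n+2} = [3 (n+1) a_{n+1} + 7 a_n] / ((n+1)(n+2)).

Check with a_0 = 3, a_1 = -1 (apply the recurrence for n = 0, 1, 2, 3): a_0 = 3, a_1 = -1, a_2 = 9, a_3 = 47/6, a_4 = 89/8, a_5 = 113/12.

a_(n+2) = [3 (n+1) a_(n+1) + 7 a_n] / ((n+1)(n+2)); check: a_0 = 3, a_1 = -1, a_2 = 9, a_3 = 47/6, a_4 = 89/8, a_5 = 113/12


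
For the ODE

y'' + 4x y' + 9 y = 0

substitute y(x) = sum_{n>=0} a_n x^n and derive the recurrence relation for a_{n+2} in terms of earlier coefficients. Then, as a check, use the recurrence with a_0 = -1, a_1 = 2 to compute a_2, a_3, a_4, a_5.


Substitute y = sum_n a_n x^n.
y''(x) has coefficient (n+2)(n+1) a_{n+2} at x^n;
4 x y'(x) has coefficient 4 n a_n at x^n (shift);
9 y(x) has coefficient 9 a_n at x^n.
Matching x^n: (n+2)(n+1) a_{n+2} + (4n + 9) a_n = 0.
Thus a_{n+2} = (-4n - 9) / ((n+1)(n+2)) * a_n.

Check with a_0 = -1, a_1 = 2 (apply the recurrence for n = 0, 1, 2, 3): a_0 = -1, a_1 = 2, a_2 = 9/2, a_3 = -13/3, a_4 = -51/8, a_5 = 91/20.

a_(n+2) = (-4n - 9) / ((n+1)(n+2)) * a_n; check: a_0 = -1, a_1 = 2, a_2 = 9/2, a_3 = -13/3, a_4 = -51/8, a_5 = 91/20


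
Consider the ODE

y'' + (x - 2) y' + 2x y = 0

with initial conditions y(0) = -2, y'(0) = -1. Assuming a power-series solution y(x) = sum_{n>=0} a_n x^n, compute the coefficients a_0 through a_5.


Ansatz: y(x) = sum_{n>=0} a_n x^n, so y'(x) = sum_{n>=1} n a_n x^(n-1) and y''(x) = sum_{n>=2} n(n-1) a_n x^(n-2).
Substitute into P(x) y'' + Q(x) y' + R(x) y = 0 with P(x) = 1, Q(x) = x - 2, R(x) = 2x, and match powers of x.
Initial conditions: a_0 = -2, a_1 = -1.
Setting the coefficient of each power of x to zero and solving order by order (substituting the coefficients already found):
  x^0: 2 a_2 - 2 a_1 = 0  ->  2 a_2 = 2 a_1 = -2  ->  a_2 = -1
  x^1: 6 a_3 - 4 a_2 + a_1 + 2 a_0 = 0  ->  6 a_3 = 4 a_2 - a_1 - 2 a_0 = 1  ->  a_3 = 1/6
  x^2: 12 a_4 - 6 a_3 + 2 a_2 + 2 a_1 = 0  ->  12 a_4 = 6 a_3 - 2 a_2 - 2 a_1 = 5  ->  a_4 = 5/12
  x^3: 20 a_5 - 8 a_4 + 3 a_3 + 2 a_2 = 0  ->  20 a_5 = 8 a_4 - 3 a_3 - 2 a_2 = 29/6  ->  a_5 = 29/120
Truncated series: y(x) = -2 - x - x^2 + (1/6) x^3 + (5/12) x^4 + (29/120) x^5 + O(x^6).

a_0 = -2; a_1 = -1; a_2 = -1; a_3 = 1/6; a_4 = 5/12; a_5 = 29/120


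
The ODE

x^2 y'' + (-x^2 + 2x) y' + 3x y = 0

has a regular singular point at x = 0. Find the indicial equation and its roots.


Divide by x^2 to reach normal form y'' + P_1(x) y' + P_2(x) y = 0 with P_1(x) = -1 + 2/x and P_2(x) = 3/x.
x = 0 is a singular point because the y'-coefficient -1 + 2/x has a pole at x = 0 and the y-coefficient 3/x has a pole at x = 0.
It is a regular singular point because x P_1(x) = p(x) = 2 - x and x^2 P_2(x) = q(x) = 3x are polynomials, hence analytic at x = 0.
p(0) = 2,  q(0) = 0.
Indicial equation: r(r-1) + p(0) r + q(0) = 0, i.e. r^2 + (p(0) - 1) r + q(0) = 0, i.e. r^2 + 1 r = 0.
Discriminant: (1)^2 - 4(0) = 1, so r = (-1 ± 1)/2.
Solving: r_1 = 0, r_2 = -1.

indicial: r^2 + 1 r = 0; roots r_1 = 0, r_2 = -1


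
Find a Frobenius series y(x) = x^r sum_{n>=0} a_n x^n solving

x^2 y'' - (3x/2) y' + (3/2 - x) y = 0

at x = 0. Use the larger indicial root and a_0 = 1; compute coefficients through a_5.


Write in Frobenius form y'' + (p(x)/x) y' + (q(x)/x^2) y = 0:
  p(x) = -3/2,  q(x) = 3/2 - x.
Indicial equation: r(r-1) + (-3/2) r + (3/2) = 0 -> roots r_1 = 3/2, r_2 = 1.
Take r = r_1 = 3/2. Let y(x) = x^r sum_{n>=0} a_n x^n with a_0 = 1.
Substitute y = x^r sum a_n x^n and match x^{r+n}. The recurrence is
  D(n) a_n - 1 a_{n-1} = 0,  where D(n) = (r+n)(r+n-1) + (-3/2)(r+n) + (3/2).
  a_n = 1 / D(n) * a_{n-1}.
Since the indicial polynomial factors as (r - r_1)(r - r_2), D(n) = (r_1 + n - r_1)(r_1 + n - r_2) = n(n + 1/2).
Evaluating step by step (a_0 = 1):
  n = 1: D(1) = 1(1 + 1/2) = 3/2; numerator = 1(1) = 1; a_1 = (1)/(3/2) = 2/3
  n = 2: D(2) = 2(2 + 1/2) = 5; numerator = 1(2/3) = 2/3; a_2 = (2/3)/(5) = 2/15
  n = 3: D(3) = 3(3 + 1/2) = 21/2; numerator = 1(2/15) = 2/15; a_3 = (2/15)/(21/2) = 4/315
  n = 4: D(4) = 4(4 + 1/2) = 18; numerator = 1(4/315) = 4/315; a_4 = (4/315)/(18) = 2/2835
  n = 5: D(5) = 5(5 + 1/2) = 55/2; numerator = 1(2/2835) = 2/2835; a_5 = (2/2835)/(55/2) = 4/155925

r = 3/2; a_0 = 1; a_1 = 2/3; a_2 = 2/15; a_3 = 4/315; a_4 = 2/2835; a_5 = 4/155925


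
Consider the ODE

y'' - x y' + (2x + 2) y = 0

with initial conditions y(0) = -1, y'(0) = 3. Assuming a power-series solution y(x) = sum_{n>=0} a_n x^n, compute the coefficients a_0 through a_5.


Ansatz: y(x) = sum_{n>=0} a_n x^n, so y'(x) = sum_{n>=1} n a_n x^(n-1) and y''(x) = sum_{n>=2} n(n-1) a_n x^(n-2).
Substitute into P(x) y'' + Q(x) y' + R(x) y = 0 with P(x) = 1, Q(x) = -x, R(x) = 2x + 2, and match powers of x.
Initial conditions: a_0 = -1, a_1 = 3.
Setting the coefficient of each power of x to zero and solving order by order (substituting the coefficients already found):
  x^0: 2 a_2 + 2 a_0 = 0  ->  2 a_2 = -2 a_0 = 2  ->  a_2 = 1
  x^1: 6 a_3 + a_1 + 2 a_0 = 0  ->  6 a_3 = -a_1 - 2 a_0 = -1  ->  a_3 = -1/6
  x^2: 12 a_4 + 2 a_1 = 0  ->  12 a_4 = -2 a_1 = -6  ->  a_4 = -1/2
  x^3: 20 a_5 - a_3 + 2 a_2 = 0  ->  20 a_5 = a_3 - 2 a_2 = -13/6  ->  a_5 = -13/120
Truncated series: y(x) = -1 + 3 x + x^2 - (1/6) x^3 - (1/2) x^4 - (13/120) x^5 + O(x^6).

a_0 = -1; a_1 = 3; a_2 = 1; a_3 = -1/6; a_4 = -1/2; a_5 = -13/120


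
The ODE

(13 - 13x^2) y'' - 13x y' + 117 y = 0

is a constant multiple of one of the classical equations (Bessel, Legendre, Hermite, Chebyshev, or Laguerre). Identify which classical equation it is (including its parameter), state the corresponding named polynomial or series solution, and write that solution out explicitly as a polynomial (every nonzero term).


All three coefficients share the factor 13; dividing through by 13 gives  (1 - x^2) y'' - x y' + 9 y = 0.
This matches the Chebyshev equation (1 - x^2) y'' - x y' + n^2 y = 0 (note the -x y' term, not -2x y') with n^2 = 9, so n = 3; the polynomial solution is T_3(x).
With y = sum_k a_k x^k, matching x^k gives (k+2)(k+1) a_{k+2} = (k^2 - n^2) a_k = (k - 3)(k + 3) a_k. The right side vanishes at k = 3, so the series with the parity of 3 terminates at degree 3.
Standard normalization: leading coefficient of T_n is 2^(n-1), so a_3 = 2^2 = 4. Work downward with a_k = (k+1)(k+2) a_{k+2} / ((k - 3)(k + 3)):
  a_1 = (2)(3)(4) / ((1 - 3)(1 + 3)) = 24/(-8) = -3
Hence T_3(x) = 4 x^3 - 3 x.

T_3(x); series = 4 x^3 - 3 x


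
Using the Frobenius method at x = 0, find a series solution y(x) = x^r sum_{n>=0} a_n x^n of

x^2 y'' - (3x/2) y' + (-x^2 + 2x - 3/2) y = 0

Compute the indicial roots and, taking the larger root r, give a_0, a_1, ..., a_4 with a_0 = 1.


Write in Frobenius form y'' + (p(x)/x) y' + (q(x)/x^2) y = 0:
  p(x) = -3/2,  q(x) = -x^2 + 2x - 3/2.
Indicial equation: r(r-1) + (-3/2) r + (-3/2) = 0 -> roots r_1 = 3, r_2 = -1/2.
Take r = r_1 = 3. Let y(x) = x^r sum_{n>=0} a_n x^n with a_0 = 1.
Substitute y = x^r sum a_n x^n and match x^{r+n}. The recurrence is
  D(n) a_n + 2 a_{n-1} - 1 a_{n-2} = 0,  where D(n) = (r+n)(r+n-1) + (-3/2)(r+n) + (-3/2).
  a_n = [-2 a_{n-1} + 1 a_{n-2}] / D(n).
Since the indicial polynomial factors as (r - r_1)(r - r_2), D(n) = (r_1 + n - r_1)(r_1 + n - r_2) = n(n + 7/2).
Evaluating step by step (a_0 = 1):
  n = 1: D(1) = 1(1 + 7/2) = 9/2; numerator = -2(1) = -2; a_1 = (-2)/(9/2) = -4/9
  n = 2: D(2) = 2(2 + 7/2) = 11; numerator = -2(-4/9) + 1(1) = 17/9; a_2 = (17/9)/(11) = 17/99
  n = 3: D(3) = 3(3 + 7/2) = 39/2; numerator = -2(17/99) + 1(-4/9) = -26/33; a_3 = (-26/33)/(39/2) = -4/99
  n = 4: D(4) = 4(4 + 7/2) = 30; numerator = -2(-4/99) + 1(17/99) = 25/99; a_4 = (25/99)/(30) = 5/594

r = 3; a_0 = 1; a_1 = -4/9; a_2 = 17/99; a_3 = -4/99; a_4 = 5/594


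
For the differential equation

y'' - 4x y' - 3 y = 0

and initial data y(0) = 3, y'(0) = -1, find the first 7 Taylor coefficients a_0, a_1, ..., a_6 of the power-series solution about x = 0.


Ansatz: y(x) = sum_{n>=0} a_n x^n, so y'(x) = sum_{n>=1} n a_n x^(n-1) and y''(x) = sum_{n>=2} n(n-1) a_n x^(n-2).
Substitute into P(x) y'' + Q(x) y' + R(x) y = 0 with P(x) = 1, Q(x) = -4x, R(x) = -3, and match powers of x.
Initial conditions: a_0 = 3, a_1 = -1.
Setting the coefficient of each power of x to zero and solving order by order (substituting the coefficients already found):
  x^0: 2 a_2 - 3 a_0 = 0  ->  2 a_2 = 3 a_0 = 9  ->  a_2 = 9/2
  x^1: 6 a_3 - 7 a_1 = 0  ->  6 a_3 = 7 a_1 = -7  ->  a_3 = -7/6
  x^2: 12 a_4 - 11 a_2 = 0  ->  12 a_4 = 11 a_2 = 99/2  ->  a_4 = 33/8
  x^3: 20 a_5 - 15 a_3 = 0  ->  20 a_5 = 15 a_3 = -35/2  ->  a_5 = -7/8
  x^4: 30 a_6 - 19 a_4 = 0  ->  30 a_6 = 19 a_4 = 627/8  ->  a_6 = 209/80
Truncated series: y(x) = 3 - x + (9/2) x^2 - (7/6) x^3 + (33/8) x^4 - (7/8) x^5 + (209/80) x^6 + O(x^7).

a_0 = 3; a_1 = -1; a_2 = 9/2; a_3 = -7/6; a_4 = 33/8; a_5 = -7/8; a_6 = 209/80
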